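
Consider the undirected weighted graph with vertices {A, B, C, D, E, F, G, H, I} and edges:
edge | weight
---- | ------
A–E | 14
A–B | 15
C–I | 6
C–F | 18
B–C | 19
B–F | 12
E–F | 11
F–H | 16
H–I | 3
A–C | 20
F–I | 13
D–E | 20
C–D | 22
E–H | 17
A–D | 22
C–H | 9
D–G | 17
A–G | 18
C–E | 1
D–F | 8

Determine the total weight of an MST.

Sort edges by weight, then run Kruskal:
C–E (1): add — endpoints in different components.
H–I (3): add — endpoints in different components.
C–I (6): add — endpoints in different components.
D–F (8): add — endpoints in different components.
C–H (9): skip — C and H already connected.
E–F (11): add — endpoints in different components.
B–F (12): add — endpoints in different components.
F–I (13): skip — F and I already connected.
A–E (14): add — endpoints in different components.
A–B (15): skip — A and B already connected.
F–H (16): skip — F and H already connected.
D–G (17): add — endpoints in different components.
MST edges: C–E, H–I, C–I, D–F, E–F, B–F, A–E, D–G; total weight 1+3+6+8+11+12+14+17 = 72.

72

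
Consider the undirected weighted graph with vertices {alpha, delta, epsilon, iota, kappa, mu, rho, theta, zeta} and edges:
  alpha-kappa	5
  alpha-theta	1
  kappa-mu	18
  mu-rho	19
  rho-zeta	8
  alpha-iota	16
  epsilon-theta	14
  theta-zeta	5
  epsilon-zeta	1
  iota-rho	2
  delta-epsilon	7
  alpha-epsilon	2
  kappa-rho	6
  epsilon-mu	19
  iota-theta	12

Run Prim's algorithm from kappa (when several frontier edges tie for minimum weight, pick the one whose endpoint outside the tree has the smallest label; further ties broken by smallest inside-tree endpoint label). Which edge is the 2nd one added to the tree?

alpha-theta

Prim's algorithm from kappa:
Step 1: cheapest edge leaving the tree is alpha-kappa (5); add alpha.
Step 2: cheapest edge leaving the tree is alpha-theta (1); add theta.
Step 3: cheapest edge leaving the tree is alpha-epsilon (2); add epsilon.
Step 4: cheapest edge leaving the tree is epsilon-zeta (1); add zeta.
Step 5: cheapest edge leaving the tree is kappa-rho (6); add rho.
Step 6: cheapest edge leaving the tree is iota-rho (2); add iota.
Step 7: cheapest edge leaving the tree is delta-epsilon (7); add delta.
Step 8: cheapest edge leaving the tree is kappa-mu (18); add mu.
The 2nd edge added is alpha-theta.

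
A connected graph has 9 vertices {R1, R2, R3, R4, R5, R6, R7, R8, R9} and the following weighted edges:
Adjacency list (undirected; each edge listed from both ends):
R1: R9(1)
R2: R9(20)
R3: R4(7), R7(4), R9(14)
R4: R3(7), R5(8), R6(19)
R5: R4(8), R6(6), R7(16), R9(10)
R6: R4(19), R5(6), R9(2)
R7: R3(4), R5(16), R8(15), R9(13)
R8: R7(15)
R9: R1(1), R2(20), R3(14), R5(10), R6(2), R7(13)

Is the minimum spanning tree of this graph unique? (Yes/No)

Sort edges by weight, then run Kruskal:
R1 R9 (1): add — endpoints in different components.
R6 R9 (2): add — endpoints in different components.
R3 R7 (4): add — endpoints in different components.
R5 R6 (6): add — endpoints in different components.
R3 R4 (7): add — endpoints in different components.
R4 R5 (8): add — endpoints in different components.
R5 R9 (10): skip — R5 and R9 already connected.
R7 R9 (13): skip — R7 and R9 already connected.
R3 R9 (14): skip — R3 and R9 already connected.
R7 R8 (15): add — endpoints in different components.
R5 R7 (16): skip — R7 and R5 already connected.
R4 R6 (19): skip — R4 and R6 already connected.
R2 R9 (20): add — endpoints in different components.
Every non-tree edge has weight strictly greater than the heaviest edge on the tree path between its endpoints, so the MST is unique.

Yes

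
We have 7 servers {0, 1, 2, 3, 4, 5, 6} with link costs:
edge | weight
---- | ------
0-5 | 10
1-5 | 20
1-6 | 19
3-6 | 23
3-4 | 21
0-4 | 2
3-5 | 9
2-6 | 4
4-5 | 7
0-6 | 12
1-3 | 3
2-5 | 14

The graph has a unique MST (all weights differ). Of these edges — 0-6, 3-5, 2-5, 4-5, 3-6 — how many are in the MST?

Sort edges by weight, then run Kruskal:
0-4 (2): add — endpoints in different components.
1-3 (3): add — endpoints in different components.
2-6 (4): add — endpoints in different components.
4-5 (7): add — endpoints in different components.
3-5 (9): add — endpoints in different components.
0-5 (10): skip — 0 and 5 already connected.
0-6 (12): add — endpoints in different components.
MST edge set: {0-4, 1-3, 2-6, 4-5, 3-5, 0-6}.
Of the listed edges, {0-6, 3-5, 4-5} are in the MST → 3.

3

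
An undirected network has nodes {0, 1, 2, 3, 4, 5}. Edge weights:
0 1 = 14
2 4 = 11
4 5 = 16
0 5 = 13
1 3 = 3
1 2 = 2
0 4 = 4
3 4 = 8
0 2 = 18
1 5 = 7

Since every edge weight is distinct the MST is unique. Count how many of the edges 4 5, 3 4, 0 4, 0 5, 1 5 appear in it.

Kruskal: consider edges lightest-first.
1 2 (2): add. Components now {0} {1,2} {3} {4} {5}
1 3 (3): add. Components now {0} {1,2,3} {4} {5}
0 4 (4): add. Components now {0,4} {1,2,3} {5}
1 5 (7): add. Components now {0,4} {1,2,3,5}
3 4 (8): add. Components now {0,1,2,3,4,5}
MST edge set: {1 2, 1 3, 0 4, 1 5, 3 4}.
Of the listed edges, {3 4, 0 4, 1 5} are in the MST → 3.

3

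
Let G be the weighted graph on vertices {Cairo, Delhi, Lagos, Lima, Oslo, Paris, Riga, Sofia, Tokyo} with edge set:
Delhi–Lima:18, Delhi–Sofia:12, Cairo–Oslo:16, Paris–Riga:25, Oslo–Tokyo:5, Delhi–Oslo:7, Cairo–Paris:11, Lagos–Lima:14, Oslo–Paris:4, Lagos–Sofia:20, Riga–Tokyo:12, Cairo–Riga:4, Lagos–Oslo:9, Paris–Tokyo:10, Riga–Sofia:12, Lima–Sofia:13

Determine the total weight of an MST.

Grow the tree from Riga using Prim:
Step 1: cheapest edge leaving the tree is Cairo–Riga (4); add Cairo.
Step 2: cheapest edge leaving the tree is Cairo–Paris (11); add Paris.
Step 3: cheapest edge leaving the tree is Oslo–Paris (4); add Oslo.
Step 4: cheapest edge leaving the tree is Oslo–Tokyo (5); add Tokyo.
Step 5: cheapest edge leaving the tree is Delhi–Oslo (7); add Delhi.
Step 6: cheapest edge leaving the tree is Lagos–Oslo (9); add Lagos.
Step 7: cheapest edge leaving the tree is Delhi–Sofia (12); add Sofia.
Step 8: cheapest edge leaving the tree is Lima–Sofia (13); add Lima.
MST edges: Cairo–Riga, Cairo–Paris, Oslo–Paris, Oslo–Tokyo, Delhi–Oslo, Lagos–Oslo, Delhi–Sofia, Lima–Sofia; total weight 4+11+4+5+7+9+12+13 = 65.

65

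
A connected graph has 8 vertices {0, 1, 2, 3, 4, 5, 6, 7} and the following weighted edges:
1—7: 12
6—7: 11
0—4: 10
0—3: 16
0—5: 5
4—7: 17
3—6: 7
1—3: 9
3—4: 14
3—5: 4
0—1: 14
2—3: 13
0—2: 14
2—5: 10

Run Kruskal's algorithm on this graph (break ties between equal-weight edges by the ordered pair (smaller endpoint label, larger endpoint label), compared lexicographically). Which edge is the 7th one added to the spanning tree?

6-7

Kruskal's algorithm — process edges by increasing weight (ties by edge label):
3—5 (4): add — endpoints in different components.
0—5 (5): add — endpoints in different components.
3—6 (7): add — endpoints in different components.
1—3 (9): add — endpoints in different components.
0—4 (10): add — endpoints in different components.
2—5 (10): add — endpoints in different components.
6—7 (11): add — endpoints in different components.
The 7th edge added is 6—7.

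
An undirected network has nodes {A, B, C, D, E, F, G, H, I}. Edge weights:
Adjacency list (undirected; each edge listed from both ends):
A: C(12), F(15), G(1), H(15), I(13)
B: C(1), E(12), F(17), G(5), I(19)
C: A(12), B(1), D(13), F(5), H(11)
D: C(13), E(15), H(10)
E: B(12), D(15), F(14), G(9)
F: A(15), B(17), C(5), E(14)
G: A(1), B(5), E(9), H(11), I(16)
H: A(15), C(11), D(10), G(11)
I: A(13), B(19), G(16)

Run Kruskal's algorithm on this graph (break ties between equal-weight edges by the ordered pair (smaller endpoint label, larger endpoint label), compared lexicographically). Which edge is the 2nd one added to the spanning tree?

B-C

Kruskal: consider edges lightest-first.
A G (1): add — endpoints in different components.
B C (1): add — endpoints in different components.
B G (5): add — endpoints in different components.
C F (5): add — endpoints in different components.
E G (9): add — endpoints in different components.
D H (10): add — endpoints in different components.
C H (11): add — endpoints in different components.
G H (11): skip — G and H already connected.
A C (12): skip — A and C already connected.
B E (12): skip — B and E already connected.
A I (13): add — endpoints in different components.
The 2nd edge added is B C.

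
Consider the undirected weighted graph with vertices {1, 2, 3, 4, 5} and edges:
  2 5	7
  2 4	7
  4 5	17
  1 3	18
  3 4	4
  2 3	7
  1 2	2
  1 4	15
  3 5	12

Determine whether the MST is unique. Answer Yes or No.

No

Kruskal's algorithm — process edges by increasing weight (ties by edge label):
1 2 (2): add — endpoints in different components.
3 4 (4): add — endpoints in different components.
2 3 (7): add — endpoints in different components.
2 4 (7): skip — 2 and 4 already connected.
2 5 (7): add — endpoints in different components.
Non-tree edge 2 4 has weight 7, equal to the heaviest edge on its tree cycle — swapping gives another MST of the same weight. Not unique.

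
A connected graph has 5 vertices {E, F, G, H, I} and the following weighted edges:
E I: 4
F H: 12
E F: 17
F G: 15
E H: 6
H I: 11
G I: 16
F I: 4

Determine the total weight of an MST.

29

Sort edges by weight, then run Kruskal:
E I (4): add — endpoints in different components.
F I (4): add — endpoints in different components.
E H (6): add — endpoints in different components.
H I (11): skip — H and I already connected.
F H (12): skip — F and H already connected.
F G (15): add — endpoints in different components.
MST edges: E I, F I, E H, F G; total weight 4+4+6+15 = 29.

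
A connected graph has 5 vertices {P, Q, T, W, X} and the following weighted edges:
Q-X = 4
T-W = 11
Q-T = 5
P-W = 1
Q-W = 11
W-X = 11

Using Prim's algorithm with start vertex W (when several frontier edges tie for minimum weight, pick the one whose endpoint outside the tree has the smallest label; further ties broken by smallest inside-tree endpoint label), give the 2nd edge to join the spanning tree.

Prim's algorithm from W:
Step 1: frontier [P-W 1, Q-W 11, T-W 11, W-X 11] → take P-W (1); add P.
Step 2: frontier [Q-W 11, T-W 11, W-X 11] → take Q-W (11); add Q.
Step 3: frontier [Q-X 4, Q-T 5, T-W 11, W-X 11] → take Q-X (4); add X.
Step 4: frontier [Q-T 5, T-W 11] → take Q-T (5); add T.
The 2nd edge added is Q-W.

Q-W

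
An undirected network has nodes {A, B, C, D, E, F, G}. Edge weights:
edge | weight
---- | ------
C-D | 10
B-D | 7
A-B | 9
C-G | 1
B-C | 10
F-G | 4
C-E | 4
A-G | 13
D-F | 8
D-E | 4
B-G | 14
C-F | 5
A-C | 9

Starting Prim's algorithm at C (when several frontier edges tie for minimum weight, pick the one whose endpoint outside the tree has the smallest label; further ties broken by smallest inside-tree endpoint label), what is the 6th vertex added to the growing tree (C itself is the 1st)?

B

Prim, starting at C.
Step 1: frontier [C-G 1, C-E 4, C-F 5, A-C 9, B-C 10, C-D 10] → take C-G (1); add G.
Step 2: frontier [C-E 4, C-F 5, A-C 9, B-C 10, C-D 10, F-G 4, A-G 13, B-G 14] → take C-E (4); add E.
Step 3: frontier [C-F 5, A-C 9, B-C 10, C-D 10, D-E 4, F-G 4, A-G 13, B-G 14] → take D-E (4); add D.
Step 4: frontier [C-F 5, A-C 9, B-C 10, B-D 7, D-F 8, F-G 4, A-G 13, B-G 14] → take F-G (4); add F.
Step 5: frontier [A-C 9, B-C 10, B-D 7, A-G 13, B-G 14] → take B-D (7); add B.
Step 6: frontier [A-B 9, A-C 9, A-G 13] → take A-B (9); add A.
Vertex order: C, G, E, D, F, B, A. The 6th vertex is B.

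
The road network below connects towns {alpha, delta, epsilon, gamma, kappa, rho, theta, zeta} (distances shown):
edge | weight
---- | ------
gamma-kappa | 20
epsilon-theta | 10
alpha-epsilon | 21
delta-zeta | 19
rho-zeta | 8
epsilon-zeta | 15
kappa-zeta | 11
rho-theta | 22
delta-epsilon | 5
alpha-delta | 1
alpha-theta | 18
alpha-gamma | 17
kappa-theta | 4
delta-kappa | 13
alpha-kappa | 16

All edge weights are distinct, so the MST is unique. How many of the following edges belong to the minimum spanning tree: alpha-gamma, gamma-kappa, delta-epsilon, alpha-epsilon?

Kruskal: consider edges lightest-first.
alpha-delta (1): add — endpoints in different components.
kappa-theta (4): add — endpoints in different components.
delta-epsilon (5): add — endpoints in different components.
rho-zeta (8): add — endpoints in different components.
epsilon-theta (10): add — endpoints in different components.
kappa-zeta (11): add — endpoints in different components.
delta-kappa (13): skip — kappa and delta already connected.
epsilon-zeta (15): skip — zeta and epsilon already connected.
alpha-kappa (16): skip — kappa and alpha already connected.
alpha-gamma (17): add — endpoints in different components.
MST edge set: {alpha-delta, kappa-theta, delta-epsilon, rho-zeta, epsilon-theta, kappa-zeta, alpha-gamma}.
Of the listed edges, {alpha-gamma, delta-epsilon} are in the MST → 2.

2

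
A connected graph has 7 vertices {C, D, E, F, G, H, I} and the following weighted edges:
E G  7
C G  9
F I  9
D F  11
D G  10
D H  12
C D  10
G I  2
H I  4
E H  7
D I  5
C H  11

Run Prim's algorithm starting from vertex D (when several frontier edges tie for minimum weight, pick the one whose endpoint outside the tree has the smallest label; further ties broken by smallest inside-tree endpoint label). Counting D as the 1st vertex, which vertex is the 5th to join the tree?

E

Prim's algorithm from D:
Step 1: frontier [D I 5, C D 10, D G 10, D F 11, D H 12] → take D I (5); add I.
Step 2: frontier [C D 10, D G 10, D F 11, D H 12, G I 2, H I 4, F I 9] → take G I (2); add G.
Step 3: frontier [C D 10, D F 11, D H 12, E G 7, C G 9, H I 4, F I 9] → take H I (4); add H.
Step 4: frontier [C D 10, D F 11, E G 7, C G 9, E H 7, C H 11, F I 9] → take E G (7); add E.
Step 5: frontier [C D 10, D F 11, C G 9, C H 11, F I 9] → take C G (9); add C.
Step 6: frontier [D F 11, F I 9] → take F I (9); add F.
Vertex order: D, I, G, H, E, C, F. The 5th vertex is E.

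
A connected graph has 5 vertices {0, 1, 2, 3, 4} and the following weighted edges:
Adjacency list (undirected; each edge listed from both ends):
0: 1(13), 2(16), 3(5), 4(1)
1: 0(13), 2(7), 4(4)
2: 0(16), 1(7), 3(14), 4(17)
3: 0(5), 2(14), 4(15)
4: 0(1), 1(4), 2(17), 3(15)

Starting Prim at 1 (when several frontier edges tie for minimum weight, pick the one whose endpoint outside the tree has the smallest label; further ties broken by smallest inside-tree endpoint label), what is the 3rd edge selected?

Grow the tree from 1 using Prim:
Step 1: cheapest edge leaving the tree is 1—4 (4); add 4.
Step 2: cheapest edge leaving the tree is 0—4 (1); add 0.
Step 3: cheapest edge leaving the tree is 0—3 (5); add 3.
Step 4: cheapest edge leaving the tree is 1—2 (7); add 2.
The 3rd edge added is 0—3.

0-3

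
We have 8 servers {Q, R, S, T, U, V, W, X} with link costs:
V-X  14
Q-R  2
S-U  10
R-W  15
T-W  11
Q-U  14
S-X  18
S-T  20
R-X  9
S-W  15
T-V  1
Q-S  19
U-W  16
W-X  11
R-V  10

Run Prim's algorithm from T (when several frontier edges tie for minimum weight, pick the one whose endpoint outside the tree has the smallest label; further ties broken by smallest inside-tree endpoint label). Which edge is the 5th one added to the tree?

Prim's algorithm from T:
Step 1: cheapest edge leaving the tree is T-V (1); add V.
Step 2: cheapest edge leaving the tree is R-V (10); add R.
Step 3: cheapest edge leaving the tree is Q-R (2); add Q.
Step 4: cheapest edge leaving the tree is R-X (9); add X.
Step 5: cheapest edge leaving the tree is T-W (11); add W.
Step 6: cheapest edge leaving the tree is Q-U (14); add U.
Step 7: cheapest edge leaving the tree is S-U (10); add S.
The 5th edge added is T-W.

T-W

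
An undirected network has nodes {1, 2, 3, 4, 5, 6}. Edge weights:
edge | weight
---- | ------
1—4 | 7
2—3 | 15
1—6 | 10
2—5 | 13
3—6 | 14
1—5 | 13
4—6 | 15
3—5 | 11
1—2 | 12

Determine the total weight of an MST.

Prim's algorithm from 4:
Step 1: cheapest edge leaving the tree is 1—4 (7); add 1.
Step 2: cheapest edge leaving the tree is 1—6 (10); add 6.
Step 3: cheapest edge leaving the tree is 1—2 (12); add 2.
Step 4: cheapest edge leaving the tree is 1—5 (13); add 5.
Step 5: cheapest edge leaving the tree is 3—5 (11); add 3.
MST edges: 1—4, 1—6, 1—2, 1—5, 3—5; total weight 7+10+12+13+11 = 53.

53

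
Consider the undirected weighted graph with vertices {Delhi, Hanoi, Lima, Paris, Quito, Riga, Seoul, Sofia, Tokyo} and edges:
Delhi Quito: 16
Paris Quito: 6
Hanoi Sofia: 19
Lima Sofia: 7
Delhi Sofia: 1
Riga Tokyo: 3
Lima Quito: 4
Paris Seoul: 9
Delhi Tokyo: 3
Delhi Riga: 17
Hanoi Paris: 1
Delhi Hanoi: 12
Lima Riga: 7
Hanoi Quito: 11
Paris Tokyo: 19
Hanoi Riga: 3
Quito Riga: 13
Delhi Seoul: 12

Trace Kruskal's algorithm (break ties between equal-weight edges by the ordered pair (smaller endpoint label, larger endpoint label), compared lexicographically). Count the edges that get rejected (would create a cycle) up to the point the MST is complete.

2

Kruskal's algorithm — process edges by increasing weight (ties by edge label):
Delhi Sofia (1): add — endpoints in different components.
Hanoi Paris (1): add — endpoints in different components.
Delhi Tokyo (3): add — endpoints in different components.
Hanoi Riga (3): add — endpoints in different components.
Riga Tokyo (3): add — endpoints in different components.
Lima Quito (4): add — endpoints in different components.
Paris Quito (6): add — endpoints in different components.
Lima Riga (7): skip — Riga and Lima already connected.
Lima Sofia (7): skip — Sofia and Lima already connected.
Paris Seoul (9): add — endpoints in different components.
Edges rejected before the tree was complete: 2.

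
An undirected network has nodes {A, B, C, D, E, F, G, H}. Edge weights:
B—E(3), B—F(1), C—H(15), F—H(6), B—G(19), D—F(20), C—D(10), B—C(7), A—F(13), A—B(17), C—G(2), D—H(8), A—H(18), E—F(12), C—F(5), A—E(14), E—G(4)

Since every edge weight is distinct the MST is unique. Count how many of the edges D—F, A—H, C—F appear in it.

Kruskal's algorithm — process edges by increasing weight (ties by edge label):
B—F (1): add — endpoints in different components.
C—G (2): add — endpoints in different components.
B—E (3): add — endpoints in different components.
E—G (4): add — endpoints in different components.
C—F (5): skip — C and F already connected.
F—H (6): add — endpoints in different components.
B—C (7): skip — B and C already connected.
D—H (8): add — endpoints in different components.
C—D (10): skip — C and D already connected.
E—F (12): skip — E and F already connected.
A—F (13): add — endpoints in different components.
MST edge set: {B—F, C—G, B—E, E—G, F—H, D—H, A—F}.
Of the listed edges, {} are in the MST → 0.

0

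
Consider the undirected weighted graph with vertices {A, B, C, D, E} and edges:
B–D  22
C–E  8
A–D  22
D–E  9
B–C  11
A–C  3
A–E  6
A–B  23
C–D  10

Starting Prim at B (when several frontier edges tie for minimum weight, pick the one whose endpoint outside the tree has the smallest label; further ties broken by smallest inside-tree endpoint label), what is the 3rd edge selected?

A-E

Prim's algorithm from B:
Step 1: cheapest edge leaving the tree is B–C (11); add C.
Step 2: cheapest edge leaving the tree is A–C (3); add A.
Step 3: cheapest edge leaving the tree is A–E (6); add E.
Step 4: cheapest edge leaving the tree is D–E (9); add D.
The 3rd edge added is A–E.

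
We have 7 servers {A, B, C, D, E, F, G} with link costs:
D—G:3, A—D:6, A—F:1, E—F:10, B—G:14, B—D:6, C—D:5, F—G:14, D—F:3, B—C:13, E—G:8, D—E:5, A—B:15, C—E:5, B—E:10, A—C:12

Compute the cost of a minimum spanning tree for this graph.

23

Prim's algorithm from C:
Step 1: cheapest edge leaving the tree is C—D (5); add D.
Step 2: cheapest edge leaving the tree is D—F (3); add F.
Step 3: cheapest edge leaving the tree is A—F (1); add A.
Step 4: cheapest edge leaving the tree is D—G (3); add G.
Step 5: cheapest edge leaving the tree is C—E (5); add E.
Step 6: cheapest edge leaving the tree is B—D (6); add B.
MST edges: C—D, D—F, A—F, D—G, C—E, B—D; total weight 5+3+1+3+5+6 = 23.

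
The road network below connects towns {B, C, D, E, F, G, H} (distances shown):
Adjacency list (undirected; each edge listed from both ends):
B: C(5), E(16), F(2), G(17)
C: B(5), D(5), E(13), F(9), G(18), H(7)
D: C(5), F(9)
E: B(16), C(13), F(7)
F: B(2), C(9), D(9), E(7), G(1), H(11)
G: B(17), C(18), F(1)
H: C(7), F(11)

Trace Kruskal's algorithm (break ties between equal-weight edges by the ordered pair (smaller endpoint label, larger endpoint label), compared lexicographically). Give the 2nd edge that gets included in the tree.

B-F

Kruskal's algorithm — process edges by increasing weight (ties by edge label):
F–G (1): add. Components now {B} {C} {D} {E} {F,G} {H}
B–F (2): add. Components now {B,F,G} {C} {D} {E} {H}
B–C (5): add. Components now {B,C,F,G} {D} {E} {H}
C–D (5): add. Components now {B,C,D,F,G} {E} {H}
C–H (7): add. Components now {B,C,D,F,G,H} {E}
E–F (7): add. Components now {B,C,D,E,F,G,H}
The 2nd edge added is B–F.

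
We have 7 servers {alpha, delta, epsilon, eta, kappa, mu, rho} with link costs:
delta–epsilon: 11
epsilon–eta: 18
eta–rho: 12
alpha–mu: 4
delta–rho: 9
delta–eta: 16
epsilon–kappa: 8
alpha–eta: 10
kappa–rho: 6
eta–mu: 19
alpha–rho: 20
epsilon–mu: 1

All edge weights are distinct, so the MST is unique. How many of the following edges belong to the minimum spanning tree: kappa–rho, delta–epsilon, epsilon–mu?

2

Sort edges by weight, then run Kruskal:
epsilon–mu (1): add. Components now {delta} {epsilon,mu} {rho} {alpha} {eta} {kappa}
alpha–mu (4): add. Components now {delta} {alpha,epsilon,mu} {rho} {eta} {kappa}
kappa–rho (6): add. Components now {delta} {alpha,epsilon,mu} {kappa,rho} {eta}
epsilon–kappa (8): add. Components now {delta} {alpha,epsilon,kappa,mu,rho} {eta}
delta–rho (9): add. Components now {alpha,delta,epsilon,kappa,mu,rho} {eta}
alpha–eta (10): add. Components now {alpha,delta,epsilon,eta,kappa,mu,rho}
MST edge set: {epsilon–mu, alpha–mu, kappa–rho, epsilon–kappa, delta–rho, alpha–eta}.
Of the listed edges, {kappa–rho, epsilon–mu} are in the MST → 2.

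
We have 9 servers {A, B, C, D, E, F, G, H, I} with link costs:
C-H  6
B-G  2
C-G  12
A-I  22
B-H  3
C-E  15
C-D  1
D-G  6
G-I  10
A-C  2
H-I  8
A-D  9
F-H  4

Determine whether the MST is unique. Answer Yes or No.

Sort edges by weight, then run Kruskal:
C-D (1): add — endpoints in different components.
A-C (2): add — endpoints in different components.
B-G (2): add — endpoints in different components.
B-H (3): add — endpoints in different components.
F-H (4): add — endpoints in different components.
C-H (6): add — endpoints in different components.
D-G (6): skip — D and G already connected.
H-I (8): add — endpoints in different components.
A-D (9): skip — A and D already connected.
G-I (10): skip — G and I already connected.
C-G (12): skip — C and G already connected.
C-E (15): add — endpoints in different components.
Non-tree edge D-G has weight 6, equal to the heaviest edge on its tree cycle — swapping gives another MST of the same weight. Not unique.

No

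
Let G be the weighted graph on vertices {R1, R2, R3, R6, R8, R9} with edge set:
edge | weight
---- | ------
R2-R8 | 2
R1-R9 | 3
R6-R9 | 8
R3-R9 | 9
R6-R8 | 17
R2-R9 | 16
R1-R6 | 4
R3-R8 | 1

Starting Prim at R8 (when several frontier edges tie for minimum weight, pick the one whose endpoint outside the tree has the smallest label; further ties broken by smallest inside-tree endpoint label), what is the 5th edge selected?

Grow the tree from R8 using Prim:
Step 1: frontier [R3-R8 1, R2-R8 2, R6-R8 17] → take R3-R8 (1); add R3.
Step 2: frontier [R3-R9 9, R2-R8 2, R6-R8 17] → take R2-R8 (2); add R2.
Step 3: frontier [R2-R9 16, R3-R9 9, R6-R8 17] → take R3-R9 (9); add R9.
Step 4: frontier [R6-R8 17, R1-R9 3, R6-R9 8] → take R1-R9 (3); add R1.
Step 5: frontier [R1-R6 4, R6-R8 17, R6-R9 8] → take R1-R6 (4); add R6.
The 5th edge added is R1-R6.

R1-R6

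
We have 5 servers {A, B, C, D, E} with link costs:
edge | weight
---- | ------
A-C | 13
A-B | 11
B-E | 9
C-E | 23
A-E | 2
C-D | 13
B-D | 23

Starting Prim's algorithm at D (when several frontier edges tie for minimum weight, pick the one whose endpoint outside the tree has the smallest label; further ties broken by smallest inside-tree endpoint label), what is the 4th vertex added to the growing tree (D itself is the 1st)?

E

Prim, starting at D.
Step 1: cheapest edge leaving the tree is C-D (13); add C.
Step 2: cheapest edge leaving the tree is A-C (13); add A.
Step 3: cheapest edge leaving the tree is A-E (2); add E.
Step 4: cheapest edge leaving the tree is B-E (9); add B.
Vertex order: D, C, A, E, B. The 4th vertex is E.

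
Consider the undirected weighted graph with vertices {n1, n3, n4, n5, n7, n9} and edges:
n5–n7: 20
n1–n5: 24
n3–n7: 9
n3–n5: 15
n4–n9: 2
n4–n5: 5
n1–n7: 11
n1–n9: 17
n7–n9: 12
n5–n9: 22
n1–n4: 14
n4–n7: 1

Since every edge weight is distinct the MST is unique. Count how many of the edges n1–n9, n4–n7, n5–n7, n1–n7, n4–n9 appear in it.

3

Kruskal's algorithm — process edges by increasing weight (ties by edge label):
n4–n7 (1): add — endpoints in different components.
n4–n9 (2): add — endpoints in different components.
n4–n5 (5): add — endpoints in different components.
n3–n7 (9): add — endpoints in different components.
n1–n7 (11): add — endpoints in different components.
MST edge set: {n4–n7, n4–n9, n4–n5, n3–n7, n1–n7}.
Of the listed edges, {n4–n7, n1–n7, n4–n9} are in the MST → 3.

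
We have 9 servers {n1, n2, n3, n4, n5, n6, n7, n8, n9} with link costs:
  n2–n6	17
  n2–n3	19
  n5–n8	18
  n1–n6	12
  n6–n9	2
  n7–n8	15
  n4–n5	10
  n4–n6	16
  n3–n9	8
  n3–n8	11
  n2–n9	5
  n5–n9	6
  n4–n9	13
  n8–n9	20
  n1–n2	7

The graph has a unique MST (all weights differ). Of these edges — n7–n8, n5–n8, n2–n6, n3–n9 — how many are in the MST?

Kruskal's algorithm — process edges by increasing weight (ties by edge label):
n6–n9 (2): add — endpoints in different components.
n2–n9 (5): add — endpoints in different components.
n5–n9 (6): add — endpoints in different components.
n1–n2 (7): add — endpoints in different components.
n3–n9 (8): add — endpoints in different components.
n4–n5 (10): add — endpoints in different components.
n3–n8 (11): add — endpoints in different components.
n1–n6 (12): skip — n6 and n1 already connected.
n4–n9 (13): skip — n4 and n9 already connected.
n7–n8 (15): add — endpoints in different components.
MST edge set: {n6–n9, n2–n9, n5–n9, n1–n2, n3–n9, n4–n5, n3–n8, n7–n8}.
Of the listed edges, {n7–n8, n3–n9} are in the MST → 2.

2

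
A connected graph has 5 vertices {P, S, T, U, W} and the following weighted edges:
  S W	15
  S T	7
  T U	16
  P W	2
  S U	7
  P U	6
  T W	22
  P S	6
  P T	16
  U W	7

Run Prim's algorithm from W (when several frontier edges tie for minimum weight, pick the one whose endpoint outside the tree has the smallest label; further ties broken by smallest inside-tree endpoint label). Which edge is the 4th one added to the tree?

Prim, starting at W.
Step 1: frontier [P W 2, U W 7, S W 15, T W 22] → take P W (2); add P.
Step 2: frontier [P S 6, P U 6, P T 16, U W 7, S W 15, T W 22] → take P S (6); add S.
Step 3: frontier [P U 6, P T 16, S T 7, S U 7, U W 7, T W 22] → take P U (6); add U.
Step 4: frontier [P T 16, S T 7, T U 16, T W 22] → take S T (7); add T.
The 4th edge added is S T.

S-T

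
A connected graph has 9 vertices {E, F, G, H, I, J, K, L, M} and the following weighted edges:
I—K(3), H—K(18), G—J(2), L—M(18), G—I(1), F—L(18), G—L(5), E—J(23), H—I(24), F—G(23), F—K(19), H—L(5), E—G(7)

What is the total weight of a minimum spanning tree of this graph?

Kruskal: consider edges lightest-first.
G—I (1): add — endpoints in different components.
G—J (2): add — endpoints in different components.
I—K (3): add — endpoints in different components.
G—L (5): add — endpoints in different components.
H—L (5): add — endpoints in different components.
E—G (7): add — endpoints in different components.
F—L (18): add — endpoints in different components.
H—K (18): skip — H and K already connected.
L—M (18): add — endpoints in different components.
MST edges: G—I, G—J, I—K, G—L, H—L, E—G, F—L, L—M; total weight 1+2+3+5+5+7+18+18 = 59.

59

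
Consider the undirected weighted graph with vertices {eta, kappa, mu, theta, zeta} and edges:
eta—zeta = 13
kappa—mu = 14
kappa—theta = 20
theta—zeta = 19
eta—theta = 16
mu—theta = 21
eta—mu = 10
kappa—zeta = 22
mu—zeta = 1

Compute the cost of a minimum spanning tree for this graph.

41

Prim's algorithm from mu:
Step 1: frontier [mu—zeta 1, eta—mu 10, kappa—mu 14, mu—theta 21] → take mu—zeta (1); add zeta.
Step 2: frontier [eta—mu 10, kappa—mu 14, mu—theta 21, eta—zeta 13, theta—zeta 19, kappa—zeta 22] → take eta—mu (10); add eta.
Step 3: frontier [eta—theta 16, kappa—mu 14, mu—theta 21, theta—zeta 19, kappa—zeta 22] → take kappa—mu (14); add kappa.
Step 4: frontier [eta—theta 16, kappa—theta 20, mu—theta 21, theta—zeta 19] → take eta—theta (16); add theta.
MST edges: mu—zeta, eta—mu, kappa—mu, eta—theta; total weight 1+10+14+16 = 41.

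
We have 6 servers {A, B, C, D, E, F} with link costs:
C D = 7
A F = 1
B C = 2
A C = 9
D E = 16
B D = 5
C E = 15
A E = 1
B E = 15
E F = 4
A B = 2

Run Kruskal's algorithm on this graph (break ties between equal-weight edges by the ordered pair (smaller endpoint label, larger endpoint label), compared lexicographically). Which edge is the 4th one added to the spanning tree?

B-C

Kruskal's algorithm — process edges by increasing weight (ties by edge label):
A E (1): add — endpoints in different components.
A F (1): add — endpoints in different components.
A B (2): add — endpoints in different components.
B C (2): add — endpoints in different components.
E F (4): skip — E and F already connected.
B D (5): add — endpoints in different components.
The 4th edge added is B C.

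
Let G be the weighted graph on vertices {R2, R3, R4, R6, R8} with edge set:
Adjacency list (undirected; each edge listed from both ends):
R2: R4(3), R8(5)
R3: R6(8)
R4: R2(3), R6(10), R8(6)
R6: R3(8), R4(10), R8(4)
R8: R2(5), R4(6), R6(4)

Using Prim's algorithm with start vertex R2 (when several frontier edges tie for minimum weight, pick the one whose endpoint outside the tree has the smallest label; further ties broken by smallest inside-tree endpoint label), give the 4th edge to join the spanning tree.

R3-R6

Prim's algorithm from R2:
Step 1: frontier [R2–R4 3, R2–R8 5] → take R2–R4 (3); add R4.
Step 2: frontier [R2–R8 5, R4–R8 6, R4–R6 10] → take R2–R8 (5); add R8.
Step 3: frontier [R4–R6 10, R6–R8 4] → take R6–R8 (4); add R6.
Step 4: frontier [R3–R6 8] → take R3–R6 (8); add R3.
The 4th edge added is R3–R6.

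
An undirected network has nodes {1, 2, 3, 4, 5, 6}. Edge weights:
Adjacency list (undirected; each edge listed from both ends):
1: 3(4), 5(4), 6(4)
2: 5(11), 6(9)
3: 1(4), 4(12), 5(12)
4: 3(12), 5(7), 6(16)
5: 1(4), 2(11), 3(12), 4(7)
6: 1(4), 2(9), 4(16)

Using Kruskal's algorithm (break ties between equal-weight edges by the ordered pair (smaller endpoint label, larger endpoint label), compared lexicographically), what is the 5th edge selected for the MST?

2-6

Kruskal's algorithm — process edges by increasing weight (ties by edge label):
1 3 (4): add. Components now {1,3} {2} {4} {5} {6}
1 5 (4): add. Components now {1,3,5} {2} {4} {6}
1 6 (4): add. Components now {1,3,5,6} {2} {4}
4 5 (7): add. Components now {1,3,4,5,6} {2}
2 6 (9): add. Components now {1,2,3,4,5,6}
The 5th edge added is 2 6.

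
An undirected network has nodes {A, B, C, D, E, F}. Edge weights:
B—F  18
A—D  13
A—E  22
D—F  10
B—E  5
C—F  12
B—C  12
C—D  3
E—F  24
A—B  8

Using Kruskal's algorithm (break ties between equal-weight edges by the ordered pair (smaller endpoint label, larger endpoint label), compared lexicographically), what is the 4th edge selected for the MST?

D-F

Kruskal: consider edges lightest-first.
C—D (3): add. Components now {A} {B} {C,D} {E} {F}
B—E (5): add. Components now {A} {B,E} {C,D} {F}
A—B (8): add. Components now {A,B,E} {C,D} {F}
D—F (10): add. Components now {A,B,E} {C,D,F}
B—C (12): add. Components now {A,B,C,D,E,F}
The 4th edge added is D—F.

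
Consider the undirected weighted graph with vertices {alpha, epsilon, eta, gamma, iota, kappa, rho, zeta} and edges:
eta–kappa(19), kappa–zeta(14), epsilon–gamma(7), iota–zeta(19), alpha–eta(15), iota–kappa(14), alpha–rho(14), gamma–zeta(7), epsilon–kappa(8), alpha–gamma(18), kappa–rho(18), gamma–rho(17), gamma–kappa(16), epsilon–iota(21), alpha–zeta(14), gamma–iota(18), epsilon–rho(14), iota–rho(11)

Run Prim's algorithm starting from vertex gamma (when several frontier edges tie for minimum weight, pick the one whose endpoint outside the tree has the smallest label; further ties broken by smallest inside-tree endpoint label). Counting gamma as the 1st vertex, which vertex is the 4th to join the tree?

Grow the tree from gamma using Prim:
Step 1: cheapest edge leaving the tree is epsilon–gamma (7); add epsilon.
Step 2: cheapest edge leaving the tree is gamma–zeta (7); add zeta.
Step 3: cheapest edge leaving the tree is epsilon–kappa (8); add kappa.
Step 4: cheapest edge leaving the tree is alpha–zeta (14); add alpha.
Step 5: cheapest edge leaving the tree is iota–kappa (14); add iota.
Step 6: cheapest edge leaving the tree is iota–rho (11); add rho.
Step 7: cheapest edge leaving the tree is alpha–eta (15); add eta.
Vertex order: gamma, epsilon, zeta, kappa, alpha, iota, rho, eta. The 4th vertex is kappa.

kappa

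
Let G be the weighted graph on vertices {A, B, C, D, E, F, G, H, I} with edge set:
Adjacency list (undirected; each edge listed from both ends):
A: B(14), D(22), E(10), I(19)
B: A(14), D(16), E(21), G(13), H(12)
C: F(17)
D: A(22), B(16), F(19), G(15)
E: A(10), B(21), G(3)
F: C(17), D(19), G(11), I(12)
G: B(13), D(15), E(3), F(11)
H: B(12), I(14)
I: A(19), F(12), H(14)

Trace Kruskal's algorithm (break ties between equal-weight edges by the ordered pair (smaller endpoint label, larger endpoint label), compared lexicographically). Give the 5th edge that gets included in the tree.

F-I

Kruskal's algorithm — process edges by increasing weight (ties by edge label):
E-G (3): add — endpoints in different components.
A-E (10): add — endpoints in different components.
F-G (11): add — endpoints in different components.
B-H (12): add — endpoints in different components.
F-I (12): add — endpoints in different components.
B-G (13): add — endpoints in different components.
A-B (14): skip — A and B already connected.
H-I (14): skip — H and I already connected.
D-G (15): add — endpoints in different components.
B-D (16): skip — B and D already connected.
C-F (17): add — endpoints in different components.
The 5th edge added is F-I.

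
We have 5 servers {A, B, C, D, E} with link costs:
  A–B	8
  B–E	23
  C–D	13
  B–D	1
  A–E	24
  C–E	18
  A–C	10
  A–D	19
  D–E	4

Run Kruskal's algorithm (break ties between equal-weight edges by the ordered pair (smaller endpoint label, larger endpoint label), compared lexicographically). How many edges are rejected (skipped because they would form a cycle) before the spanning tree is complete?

Kruskal: consider edges lightest-first.
B–D (1): add. Components now {A} {B,D} {C} {E}
D–E (4): add. Components now {A} {B,D,E} {C}
A–B (8): add. Components now {A,B,D,E} {C}
A–C (10): add. Components now {A,B,C,D,E}
Edges rejected before the tree was complete: 0.

0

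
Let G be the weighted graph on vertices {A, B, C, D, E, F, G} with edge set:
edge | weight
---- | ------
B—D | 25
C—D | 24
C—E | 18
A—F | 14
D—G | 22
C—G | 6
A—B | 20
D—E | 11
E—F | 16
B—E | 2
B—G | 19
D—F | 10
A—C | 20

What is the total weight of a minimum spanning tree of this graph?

Kruskal: consider edges lightest-first.
B—E (2): add — endpoints in different components.
C—G (6): add — endpoints in different components.
D—F (10): add — endpoints in different components.
D—E (11): add — endpoints in different components.
A—F (14): add — endpoints in different components.
E—F (16): skip — E and F already connected.
C—E (18): add — endpoints in different components.
MST edges: B—E, C—G, D—F, D—E, A—F, C—E; total weight 2+6+10+11+14+18 = 61.

61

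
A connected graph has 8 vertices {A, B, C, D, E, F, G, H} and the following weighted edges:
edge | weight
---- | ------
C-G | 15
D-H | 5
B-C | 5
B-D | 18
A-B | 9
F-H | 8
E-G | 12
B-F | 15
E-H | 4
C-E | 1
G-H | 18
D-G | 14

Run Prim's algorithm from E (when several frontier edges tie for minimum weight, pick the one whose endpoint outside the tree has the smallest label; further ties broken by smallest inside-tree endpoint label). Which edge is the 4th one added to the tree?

Prim's algorithm from E:
Step 1: frontier [C-E 1, E-H 4, E-G 12] → take C-E (1); add C.
Step 2: frontier [B-C 5, C-G 15, E-H 4, E-G 12] → take E-H (4); add H.
Step 3: frontier [B-C 5, C-G 15, E-G 12, D-H 5, F-H 8, G-H 18] → take B-C (5); add B.
Step 4: frontier [A-B 9, B-F 15, B-D 18, C-G 15, E-G 12, D-H 5, F-H 8, G-H 18] → take D-H (5); add D.
Step 5: frontier [A-B 9, B-F 15, C-G 15, D-G 14, E-G 12, F-H 8, G-H 18] → take F-H (8); add F.
Step 6: frontier [A-B 9, C-G 15, D-G 14, E-G 12, G-H 18] → take A-B (9); add A.
Step 7: frontier [C-G 15, D-G 14, E-G 12, G-H 18] → take E-G (12); add G.
The 4th edge added is D-H.

D-H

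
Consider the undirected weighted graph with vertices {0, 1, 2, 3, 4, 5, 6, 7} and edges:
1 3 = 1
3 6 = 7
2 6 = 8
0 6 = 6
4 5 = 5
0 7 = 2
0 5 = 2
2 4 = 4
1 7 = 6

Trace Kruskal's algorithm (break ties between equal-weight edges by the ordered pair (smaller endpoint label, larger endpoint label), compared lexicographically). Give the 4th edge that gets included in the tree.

2-4

Kruskal's algorithm — process edges by increasing weight (ties by edge label):
1 3 (1): add — endpoints in different components.
0 5 (2): add — endpoints in different components.
0 7 (2): add — endpoints in different components.
2 4 (4): add — endpoints in different components.
4 5 (5): add — endpoints in different components.
0 6 (6): add — endpoints in different components.
1 7 (6): add — endpoints in different components.
The 4th edge added is 2 4.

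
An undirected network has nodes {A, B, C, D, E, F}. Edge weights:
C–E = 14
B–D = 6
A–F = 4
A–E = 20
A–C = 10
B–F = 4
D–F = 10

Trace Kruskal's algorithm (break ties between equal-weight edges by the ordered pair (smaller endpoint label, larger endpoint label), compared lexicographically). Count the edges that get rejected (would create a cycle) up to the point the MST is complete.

1

Sort edges by weight, then run Kruskal:
A–F (4): add — endpoints in different components.
B–F (4): add — endpoints in different components.
B–D (6): add — endpoints in different components.
A–C (10): add — endpoints in different components.
D–F (10): skip — D and F already connected.
C–E (14): add — endpoints in different components.
Edges rejected before the tree was complete: 1.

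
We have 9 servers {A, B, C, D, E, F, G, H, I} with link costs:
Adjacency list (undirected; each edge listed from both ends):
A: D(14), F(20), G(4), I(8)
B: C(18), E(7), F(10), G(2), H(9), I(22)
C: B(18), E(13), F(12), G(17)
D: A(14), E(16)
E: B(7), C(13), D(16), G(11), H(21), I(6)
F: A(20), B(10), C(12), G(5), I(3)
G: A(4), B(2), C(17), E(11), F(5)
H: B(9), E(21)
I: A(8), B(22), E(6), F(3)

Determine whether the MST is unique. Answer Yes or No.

Yes

Sort edges by weight, then run Kruskal:
B-G (2): add — endpoints in different components.
F-I (3): add — endpoints in different components.
A-G (4): add — endpoints in different components.
F-G (5): add — endpoints in different components.
E-I (6): add — endpoints in different components.
B-E (7): skip — B and E already connected.
A-I (8): skip — A and I already connected.
B-H (9): add — endpoints in different components.
B-F (10): skip — B and F already connected.
E-G (11): skip — E and G already connected.
C-F (12): add — endpoints in different components.
C-E (13): skip — C and E already connected.
A-D (14): add — endpoints in different components.
Every non-tree edge has weight strictly greater than the heaviest edge on the tree path between its endpoints, so the MST is unique.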